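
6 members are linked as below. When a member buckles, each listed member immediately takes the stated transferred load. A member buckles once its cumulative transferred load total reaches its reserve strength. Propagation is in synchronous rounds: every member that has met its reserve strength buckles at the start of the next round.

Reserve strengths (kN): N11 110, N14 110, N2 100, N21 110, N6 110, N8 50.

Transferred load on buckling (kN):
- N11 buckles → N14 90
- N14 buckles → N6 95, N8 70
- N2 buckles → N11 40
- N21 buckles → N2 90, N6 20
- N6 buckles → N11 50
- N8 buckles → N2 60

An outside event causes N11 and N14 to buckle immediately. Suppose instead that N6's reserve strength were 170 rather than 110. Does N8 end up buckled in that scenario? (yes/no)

With N6's reserve strength at 170:
Round 1 — N11, N14 buckle (initial).
  N6: +95 → 95 < 170
  N8: +70 → 70 ≥ 50
Round 2 — N8 buckles.
  N2: +60 → 60 < 100
No further bucklings.

yes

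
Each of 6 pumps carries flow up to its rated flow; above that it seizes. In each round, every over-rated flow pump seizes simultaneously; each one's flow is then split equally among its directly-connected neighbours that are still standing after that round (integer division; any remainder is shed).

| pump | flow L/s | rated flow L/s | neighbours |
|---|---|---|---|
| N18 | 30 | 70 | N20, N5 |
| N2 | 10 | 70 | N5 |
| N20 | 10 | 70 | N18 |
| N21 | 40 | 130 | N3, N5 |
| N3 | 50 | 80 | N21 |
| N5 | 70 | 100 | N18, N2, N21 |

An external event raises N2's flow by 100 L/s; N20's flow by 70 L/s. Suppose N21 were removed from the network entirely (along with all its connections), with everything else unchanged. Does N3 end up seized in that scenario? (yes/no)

With N21 removed:
Round 1 — N2 at 110 > 70; N20 at 80 > 70. N2, N20 seize.
  N2 sheds 110 L/s to N5: 110 each.
    N5: 70+110 = 180 > 100
  N20 sheds 80 L/s to N18: 80 each.
    N18: 30+80 = 110 > 70
Round 2 — N18, N5 seize.
  N18 sheds 110 L/s: no online neighbours, lost.
  N5 sheds 180 L/s: no online neighbours, lost.
No further seizures.

no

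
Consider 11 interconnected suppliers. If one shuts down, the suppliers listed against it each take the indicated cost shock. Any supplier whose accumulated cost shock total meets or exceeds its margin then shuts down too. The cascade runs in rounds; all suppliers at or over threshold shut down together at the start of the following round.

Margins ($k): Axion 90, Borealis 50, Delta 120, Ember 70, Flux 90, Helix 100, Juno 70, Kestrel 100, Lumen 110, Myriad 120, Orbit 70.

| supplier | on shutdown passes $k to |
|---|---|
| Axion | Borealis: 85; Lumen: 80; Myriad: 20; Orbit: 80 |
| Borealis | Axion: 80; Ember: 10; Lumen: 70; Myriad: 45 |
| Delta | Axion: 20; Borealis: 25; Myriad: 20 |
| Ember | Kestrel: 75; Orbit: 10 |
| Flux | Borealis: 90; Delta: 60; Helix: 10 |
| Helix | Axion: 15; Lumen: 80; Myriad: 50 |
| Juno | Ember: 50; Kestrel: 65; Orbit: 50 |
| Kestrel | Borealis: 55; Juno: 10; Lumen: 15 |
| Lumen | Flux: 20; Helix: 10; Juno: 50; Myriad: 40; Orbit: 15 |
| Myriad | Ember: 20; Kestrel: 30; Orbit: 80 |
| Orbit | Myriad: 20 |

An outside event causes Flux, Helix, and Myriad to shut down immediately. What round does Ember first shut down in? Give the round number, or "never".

never

Round 1 — Flux, Helix, Myriad shut down (initial).
  Axion: +15 → 15 < 90
  Borealis: +90 → 90 ≥ 50
  Delta: +60 → 60 < 120
  Ember: +20 → 20 < 70
  Kestrel: +30 → 30 < 100
  Lumen: +80 → 80 < 110
  Orbit: +80 → 80 ≥ 70
Round 2 — Borealis, Orbit shut down.
  Axion: +80 → 95 ≥ 90
  Ember: +10 → 30 < 70
  Lumen: +70 → 150 ≥ 110
Round 3 — Axion, Lumen shut down.
  Juno: +50 → 50 < 70
No further shutdowns.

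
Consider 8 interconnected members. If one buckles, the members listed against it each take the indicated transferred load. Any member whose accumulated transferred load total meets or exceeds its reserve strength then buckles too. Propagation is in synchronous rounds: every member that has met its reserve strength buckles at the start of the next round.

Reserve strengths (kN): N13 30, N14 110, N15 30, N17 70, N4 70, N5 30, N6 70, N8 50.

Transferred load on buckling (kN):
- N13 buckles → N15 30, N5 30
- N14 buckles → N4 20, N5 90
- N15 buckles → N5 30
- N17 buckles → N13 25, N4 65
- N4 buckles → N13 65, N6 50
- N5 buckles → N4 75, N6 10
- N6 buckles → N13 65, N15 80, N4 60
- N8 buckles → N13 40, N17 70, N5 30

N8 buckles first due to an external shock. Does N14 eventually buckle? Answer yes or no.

no

Round 1 — N8 buckles (initial).
  N13: +40 → 40 ≥ 30
  N17: +70 → 70 ≥ 70
  N5: +30 → 30 ≥ 30
Round 2 — N13, N17, N5 buckle.
  N15: +30 → 30 ≥ 30
  N4: +65+75 → 140 ≥ 70
  N6: +10 → 10 < 70
Round 3 — N15, N4 buckle.
  N6: +50 → 60 < 70
No further bucklings.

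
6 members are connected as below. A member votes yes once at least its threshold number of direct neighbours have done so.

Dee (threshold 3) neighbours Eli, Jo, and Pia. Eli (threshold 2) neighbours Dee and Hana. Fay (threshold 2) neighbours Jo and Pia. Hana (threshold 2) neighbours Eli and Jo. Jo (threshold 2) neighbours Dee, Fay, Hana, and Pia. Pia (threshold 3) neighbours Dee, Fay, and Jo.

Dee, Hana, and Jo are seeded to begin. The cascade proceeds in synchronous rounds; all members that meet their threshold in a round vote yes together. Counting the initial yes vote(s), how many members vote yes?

Round 1 — Dee, Hana, Jo vote yes (initial).
Round 2 — checking thresholds:
  Eli: 2 of 2 neighbours ≥ 2, votes yes.
  Fay: 1 of 2 neighbours < 2, holds.
  Pia: 2 of 3 neighbours < 3, holds.
Round 3 — no new yes votes; cascade stops.

4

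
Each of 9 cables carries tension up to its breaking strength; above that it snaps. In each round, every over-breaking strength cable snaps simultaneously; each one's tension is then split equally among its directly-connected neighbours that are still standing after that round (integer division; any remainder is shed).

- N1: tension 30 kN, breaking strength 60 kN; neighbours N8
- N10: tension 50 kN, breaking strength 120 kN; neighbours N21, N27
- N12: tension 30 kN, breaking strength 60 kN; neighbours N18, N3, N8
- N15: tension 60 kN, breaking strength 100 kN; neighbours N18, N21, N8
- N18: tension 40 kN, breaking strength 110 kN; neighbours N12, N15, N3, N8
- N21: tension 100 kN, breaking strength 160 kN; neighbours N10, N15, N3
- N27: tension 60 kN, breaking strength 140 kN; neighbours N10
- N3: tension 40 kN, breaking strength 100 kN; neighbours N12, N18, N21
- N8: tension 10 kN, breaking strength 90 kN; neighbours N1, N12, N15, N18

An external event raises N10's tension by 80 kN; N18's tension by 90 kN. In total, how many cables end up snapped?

8

Round 1 — N10 at 130 > 120; N18 at 130 > 110. N10, N18 snap.
  N10 sheds 130 kN to N21, N27: 65 each.
    N21: 100+65 = 165 > 160
    N27: 60+65 = 125 ≤ 140
  N18 sheds 130 kN to N12, N15, N3, N8: 32 each (2 lost).
    N12: 30+32 = 62 > 60
    N15: 60+32 = 92 ≤ 100
    N3: 40+32 = 72 ≤ 100
    N8: 10+32 = 42 ≤ 90
Round 2 — N12, N21 snap.
  N12 sheds 62 kN to N3, N8: 31 each.
    N3: 72+31 = 103 > 100
    N8: 42+31 = 73 ≤ 90
  N21 sheds 165 kN to N15, N3: 82 each (1 lost).
    N15: 92+82 = 174 > 100
    N3: 103+82 = 185 > 100
Round 3 — N15, N3 snap.
  N15 sheds 174 kN to N8: 174 each.
    N8: 73+174 = 247 > 90
  N3 sheds 185 kN: no online neighbours, lost.
Round 4 — N8 snaps.
  N8 sheds 247 kN to N1: 247 each.
    N1: 30+247 = 277 > 60
Round 5 — N1 snaps.
  N1 sheds 277 kN: no online neighbours, lost.
No further breaks.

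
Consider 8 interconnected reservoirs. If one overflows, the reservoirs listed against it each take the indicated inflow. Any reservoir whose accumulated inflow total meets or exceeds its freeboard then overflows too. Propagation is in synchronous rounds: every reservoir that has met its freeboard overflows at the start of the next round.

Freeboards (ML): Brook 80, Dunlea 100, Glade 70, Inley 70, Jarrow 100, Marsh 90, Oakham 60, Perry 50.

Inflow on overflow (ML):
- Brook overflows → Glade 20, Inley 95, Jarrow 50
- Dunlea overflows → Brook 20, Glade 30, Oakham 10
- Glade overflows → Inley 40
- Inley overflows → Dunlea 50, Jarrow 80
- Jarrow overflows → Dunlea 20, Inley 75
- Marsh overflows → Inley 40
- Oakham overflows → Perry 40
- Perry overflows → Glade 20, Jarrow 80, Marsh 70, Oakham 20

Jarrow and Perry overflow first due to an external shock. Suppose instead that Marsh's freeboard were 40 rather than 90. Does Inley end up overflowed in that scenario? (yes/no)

yes

With Marsh's freeboard at 40:
Round 1 — Jarrow, Perry overflow (initial).
  Dunlea: +20 → 20 < 100
  Glade: +20 → 20 < 70
  Inley: +75 → 75 ≥ 70
  Marsh: +70 → 70 ≥ 40
  Oakham: +20 → 20 < 60
Round 2 — Inley, Marsh overflow.
  Dunlea: +50 → 70 < 100
No further overflows.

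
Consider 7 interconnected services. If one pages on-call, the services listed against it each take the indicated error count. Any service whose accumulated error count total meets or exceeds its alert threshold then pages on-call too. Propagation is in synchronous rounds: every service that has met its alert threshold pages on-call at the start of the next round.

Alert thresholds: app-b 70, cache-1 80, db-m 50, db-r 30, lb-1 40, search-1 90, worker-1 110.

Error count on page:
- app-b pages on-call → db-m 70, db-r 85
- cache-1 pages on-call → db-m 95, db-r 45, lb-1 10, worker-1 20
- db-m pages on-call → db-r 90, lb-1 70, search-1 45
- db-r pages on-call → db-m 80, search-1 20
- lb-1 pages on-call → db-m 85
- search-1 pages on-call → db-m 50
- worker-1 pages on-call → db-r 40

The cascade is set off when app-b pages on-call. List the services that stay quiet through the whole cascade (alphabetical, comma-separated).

cache-1, search-1, worker-1

Round 1 — app-b pages on-call (initial).
  db-m: +70 → 70 ≥ 50
  db-r: +85 → 85 ≥ 30
Round 2 — db-m, db-r page on-call.
  lb-1: +70 → 70 ≥ 40
  search-1: +45+20 → 65 < 90
Round 3 — lb-1 pages on-call.
No further pages.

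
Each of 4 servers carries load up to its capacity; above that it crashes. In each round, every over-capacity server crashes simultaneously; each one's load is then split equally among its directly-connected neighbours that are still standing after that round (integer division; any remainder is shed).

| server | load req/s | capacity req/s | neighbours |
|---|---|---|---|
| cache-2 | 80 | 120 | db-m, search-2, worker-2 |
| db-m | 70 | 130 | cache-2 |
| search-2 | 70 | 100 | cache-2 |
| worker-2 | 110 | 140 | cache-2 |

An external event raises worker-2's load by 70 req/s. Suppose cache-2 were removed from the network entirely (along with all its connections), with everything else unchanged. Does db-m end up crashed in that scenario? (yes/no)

no

With cache-2 removed:
Round 1 — worker-2 at 180 > 140. worker-2 crashes.
  worker-2 sheds 180 req/s: no online neighbours, lost.
No further crashes.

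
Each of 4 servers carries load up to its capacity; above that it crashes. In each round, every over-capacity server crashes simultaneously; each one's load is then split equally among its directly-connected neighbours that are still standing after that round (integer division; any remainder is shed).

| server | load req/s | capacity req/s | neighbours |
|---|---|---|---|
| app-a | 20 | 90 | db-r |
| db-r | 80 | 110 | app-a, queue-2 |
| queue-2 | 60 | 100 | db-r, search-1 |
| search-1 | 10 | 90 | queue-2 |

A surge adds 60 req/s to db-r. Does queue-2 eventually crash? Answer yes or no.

yes

Round 1 — db-r at 140 > 110. db-r crashes.
  db-r sheds 140 req/s to app-a, queue-2: 70 each.
    app-a: 20+70 = 90 ≤ 90
    queue-2: 60+70 = 130 > 100
Round 2 — queue-2 crashes.
  queue-2 sheds 130 req/s to search-1: 130 each.
    search-1: 10+130 = 140 > 90
Round 3 — search-1 crashes.
  search-1 sheds 140 req/s: no online neighbours, lost.
No further crashes.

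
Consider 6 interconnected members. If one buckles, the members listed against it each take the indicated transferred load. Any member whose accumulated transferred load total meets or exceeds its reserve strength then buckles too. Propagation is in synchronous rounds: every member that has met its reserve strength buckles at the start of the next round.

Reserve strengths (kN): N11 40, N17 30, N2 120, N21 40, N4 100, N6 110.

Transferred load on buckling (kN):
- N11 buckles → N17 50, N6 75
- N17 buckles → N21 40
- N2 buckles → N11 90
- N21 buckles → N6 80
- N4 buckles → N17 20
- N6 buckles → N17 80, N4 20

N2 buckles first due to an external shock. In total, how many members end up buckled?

5

Round 1 — N2 buckles (initial).
  N11: +90 → 90 ≥ 40
Round 2 — N11 buckles.
  N17: +50 → 50 ≥ 30
  N6: +75 → 75 < 110
Round 3 — N17 buckles.
  N21: +40 → 40 ≥ 40
Round 4 — N21 buckles.
  N6: +80 → 155 ≥ 110
Round 5 — N6 buckles.
  N4: +20 → 20 < 100
No further bucklings.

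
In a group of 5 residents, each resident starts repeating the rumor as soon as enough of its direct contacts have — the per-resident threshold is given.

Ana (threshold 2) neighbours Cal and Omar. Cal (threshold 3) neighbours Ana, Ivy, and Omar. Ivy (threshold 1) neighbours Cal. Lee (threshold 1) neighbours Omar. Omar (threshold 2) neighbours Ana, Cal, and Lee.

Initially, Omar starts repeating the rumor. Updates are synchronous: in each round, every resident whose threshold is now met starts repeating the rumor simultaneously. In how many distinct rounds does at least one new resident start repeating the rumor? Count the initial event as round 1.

2

Round 1 — Omar starts repeating the rumor (initial).
Round 2 — checking thresholds:
  Ana: 1 of 2 neighbours < 2, not yet.
  Cal: 1 of 3 neighbours < 3, not yet.
  Lee: 1 of 1 neighbours ≥ 1, starts repeating the rumor.
Round 3 — no new spreads; cascade stops.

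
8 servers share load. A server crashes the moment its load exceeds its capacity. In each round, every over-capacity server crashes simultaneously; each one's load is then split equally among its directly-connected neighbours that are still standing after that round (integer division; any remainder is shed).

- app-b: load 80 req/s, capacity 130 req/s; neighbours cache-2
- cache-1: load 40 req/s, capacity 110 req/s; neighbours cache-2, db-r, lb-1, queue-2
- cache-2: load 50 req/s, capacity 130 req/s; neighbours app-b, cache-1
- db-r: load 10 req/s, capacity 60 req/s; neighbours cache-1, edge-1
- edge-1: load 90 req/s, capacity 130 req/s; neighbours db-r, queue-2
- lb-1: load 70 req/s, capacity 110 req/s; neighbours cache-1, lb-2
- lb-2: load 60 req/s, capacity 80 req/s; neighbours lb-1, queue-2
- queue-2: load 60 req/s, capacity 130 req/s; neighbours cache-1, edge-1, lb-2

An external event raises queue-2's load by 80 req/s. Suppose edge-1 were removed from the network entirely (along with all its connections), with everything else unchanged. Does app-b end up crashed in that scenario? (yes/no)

yes

With edge-1 removed:
Round 1 — queue-2 at 140 > 130. queue-2 crashes.
  queue-2 sheds 140 req/s to cache-1, lb-2: 70 each.
    cache-1: 40+70 = 110 ≤ 110
    lb-2: 60+70 = 130 > 80
Round 2 — lb-2 crashes.
  lb-2 sheds 130 req/s to lb-1: 130 each.
    lb-1: 70+130 = 200 > 110
Round 3 — lb-1 crashes.
  lb-1 sheds 200 req/s to cache-1: 200 each.
    cache-1: 110+200 = 310 > 110
Round 4 — cache-1 crashes.
  cache-1 sheds 310 req/s to cache-2, db-r: 155 each.
    cache-2: 50+155 = 205 > 130
    db-r: 10+155 = 165 > 60
Round 5 — cache-2, db-r crash.
  cache-2 sheds 205 req/s to app-b: 205 each.
    app-b: 80+205 = 285 > 130
  db-r sheds 165 req/s: no online neighbours, lost.
Round 6 — app-b crashes.
  app-b sheds 285 req/s: no online neighbours, lost.
No further crashes.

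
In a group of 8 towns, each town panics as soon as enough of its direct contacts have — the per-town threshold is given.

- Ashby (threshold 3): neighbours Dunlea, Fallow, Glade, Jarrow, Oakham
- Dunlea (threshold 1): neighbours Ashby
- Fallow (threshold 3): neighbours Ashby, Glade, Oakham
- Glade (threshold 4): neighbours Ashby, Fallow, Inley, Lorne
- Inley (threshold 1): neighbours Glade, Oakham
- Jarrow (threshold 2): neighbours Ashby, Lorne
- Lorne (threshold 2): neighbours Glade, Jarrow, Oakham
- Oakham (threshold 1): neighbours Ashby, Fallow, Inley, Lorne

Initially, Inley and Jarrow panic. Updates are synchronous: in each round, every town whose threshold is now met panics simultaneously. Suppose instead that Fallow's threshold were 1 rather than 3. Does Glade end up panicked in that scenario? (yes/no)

With Fallow's threshold at 1:
Round 1 — Inley, Jarrow panic (initial).
Round 2 — checking thresholds:
  Ashby: 1 of 5 neighbours < 3, below threshold.
  Glade: 1 of 4 neighbours < 4, below threshold.
  Lorne: 1 of 3 neighbours < 2, below threshold.
  Oakham: 1 of 4 neighbours ≥ 1, panics.
Round 3 — checking thresholds:
  Ashby: 2 of 5 neighbours < 3, below threshold.
  Fallow: 1 of 3 neighbours ≥ 1, panics.
  Glade: 1 of 4 neighbours < 4, below threshold.
  Lorne: 2 of 3 neighbours ≥ 2, panics.
Round 4 — checking thresholds:
  Ashby: 3 of 5 neighbours ≥ 3, panics.
  Glade: 3 of 4 neighbours < 4, below threshold.
Round 5 — checking thresholds:
  Dunlea: 1 of 1 neighbours ≥ 1, panics.
  Glade: 4 of 4 neighbours ≥ 4, panics.
Round 6 — no new panics; cascade stops.

yes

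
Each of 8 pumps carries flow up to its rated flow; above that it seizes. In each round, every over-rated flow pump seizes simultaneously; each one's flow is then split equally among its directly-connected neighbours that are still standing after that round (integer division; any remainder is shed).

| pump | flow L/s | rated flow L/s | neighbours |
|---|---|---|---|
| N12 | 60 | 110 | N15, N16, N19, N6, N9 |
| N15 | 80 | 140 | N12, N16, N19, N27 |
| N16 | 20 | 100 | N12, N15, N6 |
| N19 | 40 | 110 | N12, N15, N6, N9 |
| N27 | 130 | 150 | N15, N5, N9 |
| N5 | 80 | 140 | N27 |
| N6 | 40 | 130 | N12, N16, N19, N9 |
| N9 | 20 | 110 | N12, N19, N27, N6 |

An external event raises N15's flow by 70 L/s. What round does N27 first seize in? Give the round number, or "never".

2

Round 1 — N15 at 150 > 140. N15 seizes.
  N15 sheds 150 L/s to N12, N16, N19, N27: 37 each (2 lost).
    N12: 60+37 = 97 ≤ 110
    N16: 20+37 = 57 ≤ 100
    N19: 40+37 = 77 ≤ 110
    N27: 130+37 = 167 > 150
Round 2 — N27 seizes.
  N27 sheds 167 L/s to N5, N9: 83 each (1 lost).
    N5: 80+83 = 163 > 140
    N9: 20+83 = 103 ≤ 110
Round 3 — N5 seizes.
  N5 sheds 163 L/s: no online neighbours, lost.
No further seizures.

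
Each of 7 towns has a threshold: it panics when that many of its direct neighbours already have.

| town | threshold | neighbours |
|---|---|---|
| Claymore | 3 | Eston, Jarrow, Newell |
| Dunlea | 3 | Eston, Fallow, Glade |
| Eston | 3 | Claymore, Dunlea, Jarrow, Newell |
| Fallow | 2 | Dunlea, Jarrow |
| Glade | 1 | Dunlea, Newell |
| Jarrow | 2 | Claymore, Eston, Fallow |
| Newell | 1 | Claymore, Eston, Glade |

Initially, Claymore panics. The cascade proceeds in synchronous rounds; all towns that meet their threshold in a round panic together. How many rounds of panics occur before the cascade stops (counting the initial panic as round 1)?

3

Round 1 — Claymore panics (initial).
Round 2 — checking thresholds:
  Eston: 1 of 4 neighbours < 3, holds.
  Jarrow: 1 of 3 neighbours < 2, holds.
  Newell: 1 of 3 neighbours ≥ 1, panics.
Round 3 — checking thresholds:
  Eston: 2 of 4 neighbours < 3, holds.
  Glade: 1 of 2 neighbours ≥ 1, panics.
  Jarrow: 1 of 3 neighbours < 2, holds.
Round 4 — no new panics; cascade stops.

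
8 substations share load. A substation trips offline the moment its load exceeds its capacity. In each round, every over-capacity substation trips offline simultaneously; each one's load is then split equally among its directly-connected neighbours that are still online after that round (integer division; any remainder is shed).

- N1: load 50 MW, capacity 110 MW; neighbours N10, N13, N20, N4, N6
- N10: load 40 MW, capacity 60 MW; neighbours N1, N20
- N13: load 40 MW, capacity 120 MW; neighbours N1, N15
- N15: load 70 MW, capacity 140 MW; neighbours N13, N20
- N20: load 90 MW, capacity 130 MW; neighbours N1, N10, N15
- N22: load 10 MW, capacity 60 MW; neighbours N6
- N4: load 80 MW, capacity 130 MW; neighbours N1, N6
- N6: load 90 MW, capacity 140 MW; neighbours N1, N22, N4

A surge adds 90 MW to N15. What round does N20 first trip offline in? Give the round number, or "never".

Round 1 — N15 at 160 > 140. N15 trips offline.
  N15 sheds 160 MW to N13, N20: 80 each.
    N13: 40+80 = 120 ≤ 120
    N20: 90+80 = 170 > 130
Round 2 — N20 trips offline.
  N20 sheds 170 MW to N1, N10: 85 each.
    N1: 50+85 = 135 > 110
    N10: 40+85 = 125 > 60
Round 3 — N1, N10 trip offline.
  N1 sheds 135 MW to N13, N4, N6: 45 each.
    N13: 120+45 = 165 > 120
    N4: 80+45 = 125 ≤ 130
    N6: 90+45 = 135 ≤ 140
  N10 sheds 125 MW: no online neighbours, lost.
Round 4 — N13 trips offline.
  N13 sheds 165 MW: no online neighbours, lost.
No further trips.

2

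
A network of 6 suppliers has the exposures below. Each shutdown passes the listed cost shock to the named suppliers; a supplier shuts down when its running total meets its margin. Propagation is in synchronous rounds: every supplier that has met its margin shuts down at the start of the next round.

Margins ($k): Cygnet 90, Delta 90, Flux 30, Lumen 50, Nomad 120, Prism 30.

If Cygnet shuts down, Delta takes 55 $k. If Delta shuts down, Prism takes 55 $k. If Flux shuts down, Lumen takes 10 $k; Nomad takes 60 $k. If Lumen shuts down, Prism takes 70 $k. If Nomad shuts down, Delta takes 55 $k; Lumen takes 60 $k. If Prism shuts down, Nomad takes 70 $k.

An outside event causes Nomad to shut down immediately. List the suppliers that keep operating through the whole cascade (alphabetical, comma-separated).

Cygnet, Delta, Flux

Round 1 — Nomad shuts down (initial).
  Delta: +55 → 55 < 90
  Lumen: +60 → 60 ≥ 50
Round 2 — Lumen shuts down.
  Prism: +70 → 70 ≥ 30
Round 3 — Prism shuts down.
No further shutdowns.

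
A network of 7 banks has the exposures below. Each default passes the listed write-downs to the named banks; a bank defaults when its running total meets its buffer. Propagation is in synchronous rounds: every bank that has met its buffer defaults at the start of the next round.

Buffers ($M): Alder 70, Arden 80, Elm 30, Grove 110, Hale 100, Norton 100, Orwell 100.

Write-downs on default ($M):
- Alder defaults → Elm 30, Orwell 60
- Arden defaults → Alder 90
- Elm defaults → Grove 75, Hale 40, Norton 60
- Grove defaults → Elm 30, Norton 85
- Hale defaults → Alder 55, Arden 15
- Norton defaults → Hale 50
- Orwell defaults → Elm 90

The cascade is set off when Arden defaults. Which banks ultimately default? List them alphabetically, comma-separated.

Round 1 — Arden defaults (initial).
  Alder: +90 → 90 ≥ 70
Round 2 — Alder defaults.
  Elm: +30 → 30 ≥ 30
  Orwell: +60 → 60 < 100
Round 3 — Elm defaults.
  Grove: +75 → 75 < 110
  Hale: +40 → 40 < 100
  Norton: +60 → 60 < 100
No further defaults.

Alder, Arden, Elm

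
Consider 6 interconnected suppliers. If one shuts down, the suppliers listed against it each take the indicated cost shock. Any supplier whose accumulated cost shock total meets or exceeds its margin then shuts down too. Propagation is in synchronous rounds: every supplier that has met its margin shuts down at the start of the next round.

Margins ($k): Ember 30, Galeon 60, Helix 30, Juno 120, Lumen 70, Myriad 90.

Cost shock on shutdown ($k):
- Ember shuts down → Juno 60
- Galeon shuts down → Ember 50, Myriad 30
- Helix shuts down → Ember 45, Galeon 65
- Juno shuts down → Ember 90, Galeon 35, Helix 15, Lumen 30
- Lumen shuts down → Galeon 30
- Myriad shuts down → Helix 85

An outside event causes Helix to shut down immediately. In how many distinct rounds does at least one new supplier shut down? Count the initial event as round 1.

Round 1 — Helix shuts down (initial).
  Ember: +45 → 45 ≥ 30
  Galeon: +65 → 65 ≥ 60
Round 2 — Ember, Galeon shut down.
  Juno: +60 → 60 < 120
  Myriad: +30 → 30 < 90
No further shutdowns.

2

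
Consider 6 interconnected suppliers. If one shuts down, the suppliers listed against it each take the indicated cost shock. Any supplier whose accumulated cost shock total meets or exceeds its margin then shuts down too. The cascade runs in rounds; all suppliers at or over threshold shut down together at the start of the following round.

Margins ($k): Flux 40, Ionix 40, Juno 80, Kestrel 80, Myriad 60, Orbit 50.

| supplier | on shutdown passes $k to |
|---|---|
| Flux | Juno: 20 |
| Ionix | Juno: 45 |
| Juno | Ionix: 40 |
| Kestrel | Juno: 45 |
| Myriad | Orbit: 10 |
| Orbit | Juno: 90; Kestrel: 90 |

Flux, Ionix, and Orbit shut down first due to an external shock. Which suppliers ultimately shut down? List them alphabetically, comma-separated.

Round 1 — Flux, Ionix, Orbit shut down (initial).
  Juno: +20+45+90 → 155 ≥ 80
  Kestrel: +90 → 90 ≥ 80
Round 2 — Juno, Kestrel shut down.
No further shutdowns.

Flux, Ionix, Juno, Kestrel, Orbit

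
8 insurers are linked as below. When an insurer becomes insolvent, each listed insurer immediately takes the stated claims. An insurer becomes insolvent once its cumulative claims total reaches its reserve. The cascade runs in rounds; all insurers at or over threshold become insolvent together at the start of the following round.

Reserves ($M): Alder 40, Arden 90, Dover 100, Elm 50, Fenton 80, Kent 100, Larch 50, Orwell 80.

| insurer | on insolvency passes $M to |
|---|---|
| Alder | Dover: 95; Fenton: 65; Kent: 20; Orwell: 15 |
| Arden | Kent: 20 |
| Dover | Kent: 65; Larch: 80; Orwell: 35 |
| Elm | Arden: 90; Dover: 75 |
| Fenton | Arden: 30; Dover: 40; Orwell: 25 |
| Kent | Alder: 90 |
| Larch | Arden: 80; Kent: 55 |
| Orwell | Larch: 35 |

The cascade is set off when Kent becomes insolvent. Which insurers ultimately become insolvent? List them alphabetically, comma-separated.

Alder, Kent

Round 1 — Kent becomes insolvent (initial).
  Alder: +90 → 90 ≥ 40
Round 2 — Alder becomes insolvent.
  Dover: +95 → 95 < 100
  Fenton: +65 → 65 < 80
  Orwell: +15 → 15 < 80
No further insolvencies.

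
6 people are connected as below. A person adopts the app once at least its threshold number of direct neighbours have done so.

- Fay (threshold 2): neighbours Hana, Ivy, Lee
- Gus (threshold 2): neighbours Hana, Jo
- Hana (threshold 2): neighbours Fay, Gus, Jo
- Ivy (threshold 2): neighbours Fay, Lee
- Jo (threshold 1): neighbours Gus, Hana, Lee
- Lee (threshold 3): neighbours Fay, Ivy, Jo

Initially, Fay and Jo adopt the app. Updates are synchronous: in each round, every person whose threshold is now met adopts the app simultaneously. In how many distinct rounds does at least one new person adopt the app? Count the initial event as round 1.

Round 1 — Fay, Jo adopt the app (initial).
Round 2 — checking thresholds:
  Gus: 1 of 2 neighbours < 2, not yet.
  Hana: 2 of 3 neighbours ≥ 2, adopts the app.
  Ivy: 1 of 2 neighbours < 2, not yet.
  Lee: 2 of 3 neighbours < 3, not yet.
Round 3 — checking thresholds:
  Gus: 2 of 2 neighbours ≥ 2, adopts the app.
  Ivy: 1 of 2 neighbours < 2, not yet.
  Lee: 2 of 3 neighbours < 3, not yet.
Round 4 — no new adoptions; cascade stops.

3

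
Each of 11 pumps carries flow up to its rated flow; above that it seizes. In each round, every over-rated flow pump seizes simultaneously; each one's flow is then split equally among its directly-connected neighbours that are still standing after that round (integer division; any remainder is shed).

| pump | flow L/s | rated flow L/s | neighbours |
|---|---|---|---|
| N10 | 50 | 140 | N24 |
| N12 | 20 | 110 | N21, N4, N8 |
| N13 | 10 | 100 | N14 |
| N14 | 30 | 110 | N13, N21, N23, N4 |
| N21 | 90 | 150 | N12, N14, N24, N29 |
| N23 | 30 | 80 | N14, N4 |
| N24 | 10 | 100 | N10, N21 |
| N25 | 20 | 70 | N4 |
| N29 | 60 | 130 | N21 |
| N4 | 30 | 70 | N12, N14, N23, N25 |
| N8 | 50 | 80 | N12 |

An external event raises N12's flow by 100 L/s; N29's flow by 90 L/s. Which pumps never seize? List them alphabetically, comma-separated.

N13

Round 1 — N12 at 120 > 110; N29 at 150 > 130. N12, N29 seize.
  N12 sheds 120 L/s to N21, N4, N8: 40 each.
    N21: 90+40 = 130 ≤ 150
    N4: 30+40 = 70 ≤ 70
    N8: 50+40 = 90 > 80
  N29 sheds 150 L/s to N21: 150 each.
    N21: 130+150 = 280 > 150
Round 2 — N21, N8 seize.
  N21 sheds 280 L/s to N14, N24: 140 each.
    N14: 30+140 = 170 > 110
    N24: 10+140 = 150 > 100
  N8 sheds 90 L/s: no online neighbours, lost.
Round 3 — N14, N24 seize.
  N14 sheds 170 L/s to N13, N23, N4: 56 each (2 lost).
    N13: 10+56 = 66 ≤ 100
    N23: 30+56 = 86 > 80
    N4: 70+56 = 126 > 70
  N24 sheds 150 L/s to N10: 150 each.
    N10: 50+150 = 200 > 140
Round 4 — N10, N23, N4 seize.
  N10 sheds 200 L/s: no online neighbours, lost.
  N23 sheds 86 L/s: no online neighbours, lost.
  N4 sheds 126 L/s to N25: 126 each.
    N25: 20+126 = 146 > 70
Round 5 — N25 seizes.
  N25 sheds 146 L/s: no online neighbours, lost.
No further seizures.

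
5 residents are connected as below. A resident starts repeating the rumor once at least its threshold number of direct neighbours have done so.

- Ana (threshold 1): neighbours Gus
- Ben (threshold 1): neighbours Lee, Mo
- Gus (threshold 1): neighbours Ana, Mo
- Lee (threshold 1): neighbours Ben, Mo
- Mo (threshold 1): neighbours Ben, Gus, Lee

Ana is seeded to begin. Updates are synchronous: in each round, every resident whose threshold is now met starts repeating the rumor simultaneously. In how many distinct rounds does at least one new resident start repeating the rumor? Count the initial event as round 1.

Round 1 — Ana starts repeating the rumor (initial).
Round 2 — checking thresholds:
  Gus: 1 of 2 neighbours ≥ 1, starts repeating the rumor.
Round 3 — checking thresholds:
  Mo: 1 of 3 neighbours ≥ 1, starts repeating the rumor.
Round 4 — checking thresholds:
  Ben: 1 of 2 neighbours ≥ 1, starts repeating the rumor.
  Lee: 1 of 2 neighbours ≥ 1, starts repeating the rumor.
Round 5 — no new spreads; cascade stops.

4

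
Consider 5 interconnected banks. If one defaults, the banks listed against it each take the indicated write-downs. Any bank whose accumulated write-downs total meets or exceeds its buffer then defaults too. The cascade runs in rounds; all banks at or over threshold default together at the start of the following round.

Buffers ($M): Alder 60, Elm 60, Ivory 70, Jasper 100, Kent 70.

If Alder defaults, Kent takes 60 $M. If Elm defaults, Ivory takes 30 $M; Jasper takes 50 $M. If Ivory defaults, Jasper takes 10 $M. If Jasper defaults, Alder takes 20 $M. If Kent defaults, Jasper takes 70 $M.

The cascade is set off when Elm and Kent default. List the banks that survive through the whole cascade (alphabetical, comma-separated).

Round 1 — Elm, Kent default (initial).
  Ivory: +30 → 30 < 70
  Jasper: +50+70 → 120 ≥ 100
Round 2 — Jasper defaults.
  Alder: +20 → 20 < 60
No further defaults.

Alder, Ivory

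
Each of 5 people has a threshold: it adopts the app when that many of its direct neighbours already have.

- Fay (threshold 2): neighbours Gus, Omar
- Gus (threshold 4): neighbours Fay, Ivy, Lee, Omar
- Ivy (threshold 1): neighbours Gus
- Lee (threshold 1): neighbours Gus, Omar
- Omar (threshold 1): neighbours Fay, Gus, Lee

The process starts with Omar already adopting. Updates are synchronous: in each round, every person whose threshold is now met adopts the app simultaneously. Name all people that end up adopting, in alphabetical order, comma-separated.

Round 1 — Omar adopts the app (initial).
Round 2 — checking thresholds:
  Fay: 1 of 2 neighbours < 2, below threshold.
  Gus: 1 of 4 neighbours < 4, below threshold.
  Lee: 1 of 2 neighbours ≥ 1, adopts the app.
Round 3 — no new adoptions; cascade stops.

Lee, Omar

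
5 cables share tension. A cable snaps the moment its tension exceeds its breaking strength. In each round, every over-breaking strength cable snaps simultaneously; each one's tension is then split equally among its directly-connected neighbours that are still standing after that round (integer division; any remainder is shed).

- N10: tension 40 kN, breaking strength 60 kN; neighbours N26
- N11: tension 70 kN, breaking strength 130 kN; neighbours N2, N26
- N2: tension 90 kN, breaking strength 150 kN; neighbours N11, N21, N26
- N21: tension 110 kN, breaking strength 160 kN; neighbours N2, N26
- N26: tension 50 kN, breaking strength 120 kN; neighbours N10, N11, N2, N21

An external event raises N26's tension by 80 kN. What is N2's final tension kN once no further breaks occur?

122

Round 1 — N26 at 130 > 120. N26 snaps.
  N26 sheds 130 kN to N10, N11, N2, N21: 32 each (2 lost).
    N10: 40+32 = 72 > 60
    N11: 70+32 = 102 ≤ 130
    N2: 90+32 = 122 ≤ 150
    N21: 110+32 = 142 ≤ 160
Round 2 — N10 snaps.
  N10 sheds 72 kN: no online neighbours, lost.
No further breaks.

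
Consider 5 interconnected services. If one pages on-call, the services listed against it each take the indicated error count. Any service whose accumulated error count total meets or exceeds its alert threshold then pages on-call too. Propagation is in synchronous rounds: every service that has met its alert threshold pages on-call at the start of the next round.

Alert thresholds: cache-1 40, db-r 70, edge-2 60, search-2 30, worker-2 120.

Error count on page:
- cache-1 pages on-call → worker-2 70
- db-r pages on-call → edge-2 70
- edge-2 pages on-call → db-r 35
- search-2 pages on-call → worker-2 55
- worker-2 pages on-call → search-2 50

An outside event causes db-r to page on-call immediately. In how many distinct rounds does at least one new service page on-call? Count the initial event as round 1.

Round 1 — db-r pages on-call (initial).
  edge-2: +70 → 70 ≥ 60
Round 2 — edge-2 pages on-call.
No further pages.

2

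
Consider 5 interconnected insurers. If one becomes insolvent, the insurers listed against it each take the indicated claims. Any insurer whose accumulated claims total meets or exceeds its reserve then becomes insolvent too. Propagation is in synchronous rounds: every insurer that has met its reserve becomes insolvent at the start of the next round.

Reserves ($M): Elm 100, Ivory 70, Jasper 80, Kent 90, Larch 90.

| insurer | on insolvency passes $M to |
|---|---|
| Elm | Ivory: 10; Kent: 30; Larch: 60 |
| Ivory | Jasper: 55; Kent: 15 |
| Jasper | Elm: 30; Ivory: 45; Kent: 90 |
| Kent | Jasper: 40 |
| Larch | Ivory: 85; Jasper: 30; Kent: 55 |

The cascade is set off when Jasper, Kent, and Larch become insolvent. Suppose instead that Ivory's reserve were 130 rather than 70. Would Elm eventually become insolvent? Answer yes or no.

no

With Ivory's reserve at 130:
Round 1 — Jasper, Kent, Larch become insolvent (initial).
  Elm: +30 → 30 < 100
  Ivory: +45+85 → 130 ≥ 130
Round 2 — Ivory becomes insolvent.
No further insolvencies.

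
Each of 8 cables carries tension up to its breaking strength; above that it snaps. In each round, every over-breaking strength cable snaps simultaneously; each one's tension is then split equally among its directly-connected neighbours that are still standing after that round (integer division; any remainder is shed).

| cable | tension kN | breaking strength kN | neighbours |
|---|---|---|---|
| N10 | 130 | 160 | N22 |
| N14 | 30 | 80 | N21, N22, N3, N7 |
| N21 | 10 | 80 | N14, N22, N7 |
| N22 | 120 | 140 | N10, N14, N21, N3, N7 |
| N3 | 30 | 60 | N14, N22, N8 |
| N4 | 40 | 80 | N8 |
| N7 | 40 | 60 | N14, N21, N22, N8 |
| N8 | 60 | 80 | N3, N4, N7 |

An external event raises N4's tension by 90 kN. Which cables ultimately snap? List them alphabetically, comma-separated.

N10, N14, N21, N22, N3, N4, N7, N8

Round 1 — N4 at 130 > 80. N4 snaps.
  N4 sheds 130 kN to N8: 130 each.
    N8: 60+130 = 190 > 80
Round 2 — N8 snaps.
  N8 sheds 190 kN to N3, N7: 95 each.
    N3: 30+95 = 125 > 60
    N7: 40+95 = 135 > 60
Round 3 — N3, N7 snap.
  N3 sheds 125 kN to N14, N22: 62 each (1 lost).
    N14: 30+62 = 92 > 80
    N22: 120+62 = 182 > 140
  N7 sheds 135 kN to N14, N21, N22: 45 each.
    N14: 92+45 = 137 > 80
    N21: 10+45 = 55 ≤ 80
    N22: 182+45 = 227 > 140
Round 4 — N14, N22 snap.
  N14 sheds 137 kN to N21: 137 each.
    N21: 55+137 = 192 > 80
  N22 sheds 227 kN to N10, N21: 113 each (1 lost).
    N10: 130+113 = 243 > 160
    N21: 192+113 = 305 > 80
Round 5 — N10, N21 snap.
  N10 sheds 243 kN: no online neighbours, lost.
  N21 sheds 305 kN: no online neighbours, lost.
No further breaks.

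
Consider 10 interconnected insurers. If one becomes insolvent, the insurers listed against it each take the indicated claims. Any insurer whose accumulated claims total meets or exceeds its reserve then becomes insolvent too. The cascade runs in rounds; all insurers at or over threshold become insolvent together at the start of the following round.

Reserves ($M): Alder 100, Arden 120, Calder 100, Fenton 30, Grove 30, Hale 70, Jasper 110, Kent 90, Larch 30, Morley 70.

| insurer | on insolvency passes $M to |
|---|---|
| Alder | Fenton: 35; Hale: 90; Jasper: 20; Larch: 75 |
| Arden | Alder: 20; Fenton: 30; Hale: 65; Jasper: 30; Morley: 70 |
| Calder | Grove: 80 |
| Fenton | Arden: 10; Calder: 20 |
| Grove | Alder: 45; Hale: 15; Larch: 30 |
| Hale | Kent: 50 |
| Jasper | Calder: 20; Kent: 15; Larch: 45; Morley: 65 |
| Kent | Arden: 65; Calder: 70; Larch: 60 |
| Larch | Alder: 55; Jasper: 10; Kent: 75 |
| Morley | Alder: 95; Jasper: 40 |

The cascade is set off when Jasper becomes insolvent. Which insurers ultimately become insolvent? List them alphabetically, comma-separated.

Round 1 — Jasper becomes insolvent (initial).
  Calder: +20 → 20 < 100
  Kent: +15 → 15 < 90
  Larch: +45 → 45 ≥ 30
  Morley: +65 → 65 < 70
Round 2 — Larch becomes insolvent.
  Alder: +55 → 55 < 100
  Kent: +75 → 90 ≥ 90
Round 3 — Kent becomes insolvent.
  Arden: +65 → 65 < 120
  Calder: +70 → 90 < 100
No further insolvencies.

Jasper, Kent, Larch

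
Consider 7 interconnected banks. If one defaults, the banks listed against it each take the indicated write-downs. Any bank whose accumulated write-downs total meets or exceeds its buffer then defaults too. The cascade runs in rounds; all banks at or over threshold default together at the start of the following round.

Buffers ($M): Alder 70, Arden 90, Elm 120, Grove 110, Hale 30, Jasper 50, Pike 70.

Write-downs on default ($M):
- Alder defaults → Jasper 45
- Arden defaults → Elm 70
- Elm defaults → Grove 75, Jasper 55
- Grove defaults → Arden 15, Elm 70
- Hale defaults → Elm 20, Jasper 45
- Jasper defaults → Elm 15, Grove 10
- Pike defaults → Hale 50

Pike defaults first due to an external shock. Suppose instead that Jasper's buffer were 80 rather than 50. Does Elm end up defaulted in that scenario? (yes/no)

With Jasper's buffer at 80:
Round 1 — Pike defaults (initial).
  Hale: +50 → 50 ≥ 30
Round 2 — Hale defaults.
  Elm: +20 → 20 < 120
  Jasper: +45 → 45 < 80
No further defaults.

no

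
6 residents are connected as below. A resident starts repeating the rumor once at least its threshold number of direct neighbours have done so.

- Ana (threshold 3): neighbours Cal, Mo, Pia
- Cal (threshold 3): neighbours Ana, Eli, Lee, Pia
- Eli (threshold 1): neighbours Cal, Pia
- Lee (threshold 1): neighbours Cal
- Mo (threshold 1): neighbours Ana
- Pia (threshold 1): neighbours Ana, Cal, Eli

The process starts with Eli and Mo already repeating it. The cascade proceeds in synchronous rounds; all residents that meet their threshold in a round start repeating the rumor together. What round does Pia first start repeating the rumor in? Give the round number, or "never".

Round 1 — Eli, Mo start repeating the rumor (initial).
Round 2 — checking thresholds:
  Ana: 1 of 3 neighbours < 3, below threshold.
  Cal: 1 of 4 neighbours < 3, below threshold.
  Pia: 1 of 3 neighbours ≥ 1, starts repeating the rumor.
Round 3 — no new spreads; cascade stops.

2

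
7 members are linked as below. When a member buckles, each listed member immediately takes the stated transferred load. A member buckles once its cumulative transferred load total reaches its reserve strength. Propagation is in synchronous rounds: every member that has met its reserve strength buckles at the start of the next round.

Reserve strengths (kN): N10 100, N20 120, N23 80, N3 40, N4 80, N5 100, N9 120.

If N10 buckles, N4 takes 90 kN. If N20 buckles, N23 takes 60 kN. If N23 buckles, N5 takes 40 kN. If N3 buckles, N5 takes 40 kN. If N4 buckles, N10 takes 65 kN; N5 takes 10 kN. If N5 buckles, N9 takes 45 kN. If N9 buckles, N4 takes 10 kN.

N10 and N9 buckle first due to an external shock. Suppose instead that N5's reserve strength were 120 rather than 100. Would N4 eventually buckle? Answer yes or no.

With N5's reserve strength at 120:
Round 1 — N10, N9 buckle (initial).
  N4: +90+10 → 100 ≥ 80
Round 2 — N4 buckles.
  N5: +10 → 10 < 120
No further bucklings.

yes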